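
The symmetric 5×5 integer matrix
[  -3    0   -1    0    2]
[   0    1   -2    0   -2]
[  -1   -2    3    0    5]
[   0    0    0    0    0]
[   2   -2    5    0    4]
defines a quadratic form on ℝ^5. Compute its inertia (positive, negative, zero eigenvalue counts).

step 0: pivot -3 → sign −
step 1: pivot 1 → sign +
step 2: pivot -2/3 → sign −
step 3: pivot 3/2 → sign +
step 4: row/col 4 already zero → sign 0
signature = (2, 2, 1)

Answer: (2, 2, 1)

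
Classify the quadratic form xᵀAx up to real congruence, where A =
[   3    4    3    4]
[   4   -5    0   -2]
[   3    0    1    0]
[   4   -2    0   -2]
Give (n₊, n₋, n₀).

Answer: (2, 2, 0)

Derivation:
step 0: pivot 3 → sign +
step 1: pivot -31/3 → sign −
step 2: pivot -14/31 → sign −
step 3: pivot 6/7 → sign +
signature = (2, 2, 0)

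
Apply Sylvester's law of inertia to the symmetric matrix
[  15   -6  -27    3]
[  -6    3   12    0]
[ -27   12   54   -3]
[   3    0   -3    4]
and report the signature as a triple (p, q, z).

Answer: (4, 0, 0)

Derivation:
step 0: pivot 15 → sign +
step 1: pivot 3/5 → sign +
step 2: pivot 3 → sign +
step 3: pivot 1 → sign +
signature = (4, 0, 0)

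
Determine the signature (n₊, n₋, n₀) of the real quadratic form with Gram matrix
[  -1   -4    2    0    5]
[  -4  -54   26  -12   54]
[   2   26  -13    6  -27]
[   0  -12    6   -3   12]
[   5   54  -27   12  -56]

step 0: pivot -1 → sign −
step 1: pivot -38 → sign −
step 2: pivot -9/19 → sign −
step 3: pivot 1 → sign +
step 4: pivot 2/3 → sign +
signature = (2, 3, 0)

Answer: (2, 3, 0)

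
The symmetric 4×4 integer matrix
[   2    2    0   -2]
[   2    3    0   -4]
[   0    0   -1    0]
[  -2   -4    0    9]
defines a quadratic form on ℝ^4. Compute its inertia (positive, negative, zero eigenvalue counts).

Answer: (3, 1, 0)

Derivation:
step 0: pivot 2 → sign +
step 1: pivot 1 → sign +
step 2: pivot -1 → sign −
step 3: pivot 3 → sign +
signature = (3, 1, 0)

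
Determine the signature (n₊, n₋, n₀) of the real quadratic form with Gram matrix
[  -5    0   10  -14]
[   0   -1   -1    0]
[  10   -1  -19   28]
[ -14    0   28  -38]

step 0: pivot -5 → sign −
step 1: pivot -1 → sign −
step 2: pivot 2 → sign +
step 3: pivot 6/5 → sign +
signature = (2, 2, 0)

Answer: (2, 2, 0)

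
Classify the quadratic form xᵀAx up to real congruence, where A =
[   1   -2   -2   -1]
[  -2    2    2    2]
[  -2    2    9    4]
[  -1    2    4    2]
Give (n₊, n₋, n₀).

step 0: pivot 1 → sign +
step 1: pivot -2 → sign −
step 2: pivot 7 → sign +
step 3: pivot 3/7 → sign +
signature = (3, 1, 0)

Answer: (3, 1, 0)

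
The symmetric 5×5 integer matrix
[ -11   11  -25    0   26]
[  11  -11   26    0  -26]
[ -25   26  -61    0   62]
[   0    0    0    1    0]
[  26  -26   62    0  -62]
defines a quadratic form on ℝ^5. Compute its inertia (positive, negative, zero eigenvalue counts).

Answer: (2, 3, 0)

Derivation:
step 0: pivot -11 → sign −
step 1: pivot -46/11 → sign −
step 2: pivot 11/46 → sign +
step 3: pivot 1 → sign +
step 4: pivot -6/11 → sign −
signature = (2, 3, 0)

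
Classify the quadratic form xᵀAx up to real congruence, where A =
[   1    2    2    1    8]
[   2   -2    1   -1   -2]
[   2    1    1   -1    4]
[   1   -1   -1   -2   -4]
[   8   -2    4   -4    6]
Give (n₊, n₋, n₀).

step 0: pivot 1 → sign +
step 1: pivot -6 → sign −
step 2: pivot -3/2 → sign −
step 3: pivot 2 → sign +
step 4: row/col 4 already zero → sign 0
signature = (2, 2, 1)

Answer: (2, 2, 1)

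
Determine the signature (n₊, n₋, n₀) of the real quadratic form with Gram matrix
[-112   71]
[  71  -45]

Answer: (1, 1, 0)

Derivation:
step 0: pivot -112 → sign −
step 1: pivot 1/112 → sign +
signature = (1, 1, 0)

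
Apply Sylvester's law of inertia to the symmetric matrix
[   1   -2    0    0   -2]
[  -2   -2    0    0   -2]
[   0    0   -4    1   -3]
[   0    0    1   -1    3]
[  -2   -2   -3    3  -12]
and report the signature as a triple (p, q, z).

step 0: pivot 1 → sign +
step 1: pivot -6 → sign −
step 2: pivot -4 → sign −
step 3: pivot -3/4 → sign −
step 4: pivot -1 → sign −
signature = (1, 4, 0)

Answer: (1, 4, 0)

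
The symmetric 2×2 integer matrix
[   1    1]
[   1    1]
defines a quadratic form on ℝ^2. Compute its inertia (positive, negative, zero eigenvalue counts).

step 0: pivot 1 → sign +
step 1: row/col 1 already zero → sign 0
signature = (1, 0, 1)

Answer: (1, 0, 1)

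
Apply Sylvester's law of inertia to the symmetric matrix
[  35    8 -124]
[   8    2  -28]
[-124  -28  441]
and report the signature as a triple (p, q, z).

step 0: pivot 35 → sign +
step 1: pivot 6/35 → sign +
step 2: pivot 1 → sign +
signature = (3, 0, 0)

Answer: (3, 0, 0)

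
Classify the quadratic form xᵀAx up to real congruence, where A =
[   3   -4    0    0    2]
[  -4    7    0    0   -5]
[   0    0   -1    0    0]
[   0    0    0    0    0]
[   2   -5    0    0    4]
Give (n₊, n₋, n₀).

step 0: pivot 3 → sign +
step 1: pivot 5/3 → sign +
step 2: pivot -1 → sign −
step 3: pivot -3/5 → sign −
step 4: row/col 4 already zero → sign 0
signature = (2, 2, 1)

Answer: (2, 2, 1)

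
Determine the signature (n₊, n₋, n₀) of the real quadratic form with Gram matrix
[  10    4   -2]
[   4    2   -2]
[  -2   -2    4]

Answer: (2, 0, 1)

Derivation:
step 0: pivot 10 → sign +
step 1: pivot 2/5 → sign +
step 2: row/col 2 already zero → sign 0
signature = (2, 0, 1)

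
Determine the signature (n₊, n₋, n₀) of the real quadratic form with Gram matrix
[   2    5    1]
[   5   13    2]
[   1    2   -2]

Answer: (2, 1, 0)

Derivation:
step 0: pivot 2 → sign +
step 1: pivot 1/2 → sign +
step 2: pivot -3 → sign −
signature = (2, 1, 0)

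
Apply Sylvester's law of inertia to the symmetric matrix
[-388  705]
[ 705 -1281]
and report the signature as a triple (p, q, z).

Answer: (0, 2, 0)

Derivation:
step 0: pivot -388 → sign −
step 1: pivot -3/388 → sign −
signature = (0, 2, 0)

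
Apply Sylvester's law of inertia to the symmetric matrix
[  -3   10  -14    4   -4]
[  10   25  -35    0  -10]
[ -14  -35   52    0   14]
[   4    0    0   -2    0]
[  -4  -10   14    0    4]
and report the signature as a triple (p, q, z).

Answer: (3, 1, 1)

Derivation:
step 0: pivot -3 → sign −
step 1: pivot 175/3 → sign +
step 2: pivot 3 → sign +
step 3: pivot 2/7 → sign +
step 4: row/col 4 already zero → sign 0
signature = (3, 1, 1)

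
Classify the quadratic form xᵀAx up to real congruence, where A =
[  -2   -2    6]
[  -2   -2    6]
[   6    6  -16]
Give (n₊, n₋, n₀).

Answer: (1, 1, 1)

Derivation:
step 0: pivot -2 → sign −
step 1: pivot 2 → sign +
step 2: row/col 2 already zero → sign 0
signature = (1, 1, 1)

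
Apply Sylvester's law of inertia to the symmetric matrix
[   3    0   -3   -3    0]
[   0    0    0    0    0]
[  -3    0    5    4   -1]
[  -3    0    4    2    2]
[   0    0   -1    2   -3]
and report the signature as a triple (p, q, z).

Answer: (3, 1, 1)

Derivation:
step 0: pivot 3 → sign +
step 1: pivot 2 → sign +
step 2: pivot -3/2 → sign −
step 3: pivot 2/3 → sign +
step 4: row/col 4 already zero → sign 0
signature = (3, 1, 1)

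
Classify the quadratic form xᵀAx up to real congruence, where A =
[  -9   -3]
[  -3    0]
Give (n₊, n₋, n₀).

Answer: (1, 1, 0)

Derivation:
step 0: pivot -9 → sign −
step 1: pivot 1 → sign +
signature = (1, 1, 0)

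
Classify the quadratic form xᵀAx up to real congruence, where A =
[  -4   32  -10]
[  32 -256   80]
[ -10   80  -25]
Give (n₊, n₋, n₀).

step 0: pivot -4 → sign −
step 1: row/col 1 already zero → sign 0
step 2: row/col 2 already zero → sign 0
signature = (0, 1, 2)

Answer: (0, 1, 2)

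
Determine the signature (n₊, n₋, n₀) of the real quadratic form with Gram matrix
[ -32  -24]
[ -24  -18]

Answer: (0, 1, 1)

Derivation:
step 0: pivot -32 → sign −
step 1: row/col 1 already zero → sign 0
signature = (0, 1, 1)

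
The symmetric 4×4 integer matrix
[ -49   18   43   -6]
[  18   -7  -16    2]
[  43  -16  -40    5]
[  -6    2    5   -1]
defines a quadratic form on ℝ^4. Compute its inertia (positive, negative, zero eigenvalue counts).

step 0: pivot -49 → sign −
step 1: pivot -19/49 → sign −
step 2: pivot -41/19 → sign −
step 3: pivot -6/41 → sign −
signature = (0, 4, 0)

Answer: (0, 4, 0)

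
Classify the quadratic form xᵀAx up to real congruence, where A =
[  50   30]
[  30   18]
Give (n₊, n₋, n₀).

step 0: pivot 50 → sign +
step 1: row/col 1 already zero → sign 0
signature = (1, 0, 1)

Answer: (1, 0, 1)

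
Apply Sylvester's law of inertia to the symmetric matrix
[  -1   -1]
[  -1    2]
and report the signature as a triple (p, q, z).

Answer: (1, 1, 0)

Derivation:
step 0: pivot -1 → sign −
step 1: pivot 3 → sign +
signature = (1, 1, 0)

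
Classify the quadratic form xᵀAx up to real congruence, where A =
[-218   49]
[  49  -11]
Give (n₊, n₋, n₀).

step 0: pivot -218 → sign −
step 1: pivot 3/218 → sign +
signature = (1, 1, 0)

Answer: (1, 1, 0)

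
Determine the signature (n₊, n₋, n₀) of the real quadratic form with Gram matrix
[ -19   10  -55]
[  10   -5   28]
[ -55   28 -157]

Answer: (1, 2, 0)

Derivation:
step 0: pivot -19 → sign −
step 1: pivot 5/19 → sign +
step 2: pivot -6/5 → sign −
signature = (1, 2, 0)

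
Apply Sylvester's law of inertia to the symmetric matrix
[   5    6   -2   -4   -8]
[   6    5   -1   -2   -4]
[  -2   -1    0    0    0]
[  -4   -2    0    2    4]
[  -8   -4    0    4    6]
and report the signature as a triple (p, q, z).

Answer: (3, 2, 0)

Derivation:
step 0: pivot 5 → sign +
step 1: pivot -11/5 → sign −
step 2: pivot 1/11 → sign +
step 3: pivot 2 → sign +
step 4: pivot -2 → sign −
signature = (3, 2, 0)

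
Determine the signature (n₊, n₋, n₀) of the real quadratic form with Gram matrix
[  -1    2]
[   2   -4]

step 0: pivot -1 → sign −
step 1: row/col 1 already zero → sign 0
signature = (0, 1, 1)

Answer: (0, 1, 1)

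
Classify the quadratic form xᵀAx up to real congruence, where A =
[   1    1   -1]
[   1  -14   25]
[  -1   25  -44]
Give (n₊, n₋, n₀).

step 0: pivot 1 → sign +
step 1: pivot -15 → sign −
step 2: pivot 1/15 → sign +
signature = (2, 1, 0)

Answer: (2, 1, 0)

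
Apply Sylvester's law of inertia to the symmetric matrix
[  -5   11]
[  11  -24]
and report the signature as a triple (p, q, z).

Answer: (1, 1, 0)

Derivation:
step 0: pivot -5 → sign −
step 1: pivot 1/5 → sign +
signature = (1, 1, 0)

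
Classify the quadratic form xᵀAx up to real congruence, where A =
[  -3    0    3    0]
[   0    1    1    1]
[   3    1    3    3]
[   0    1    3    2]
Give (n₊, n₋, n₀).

Answer: (3, 1, 0)

Derivation:
step 0: pivot -3 → sign −
step 1: pivot 1 → sign +
step 2: pivot 5 → sign +
step 3: pivot 1/5 → sign +
signature = (3, 1, 0)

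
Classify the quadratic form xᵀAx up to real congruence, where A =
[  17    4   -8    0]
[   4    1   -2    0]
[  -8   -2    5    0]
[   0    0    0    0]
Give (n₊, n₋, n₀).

step 0: pivot 17 → sign +
step 1: pivot 1/17 → sign +
step 2: pivot 1 → sign +
step 3: row/col 3 already zero → sign 0
signature = (3, 0, 1)

Answer: (3, 0, 1)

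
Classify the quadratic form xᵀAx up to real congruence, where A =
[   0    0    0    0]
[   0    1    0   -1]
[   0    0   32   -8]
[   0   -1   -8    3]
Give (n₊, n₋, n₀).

step 0: pivot 1 → sign +
step 1: pivot 32 → sign +
step 2: row/col 2 already zero → sign 0
step 3: row/col 3 already zero → sign 0
signature = (2, 0, 2)

Answer: (2, 0, 2)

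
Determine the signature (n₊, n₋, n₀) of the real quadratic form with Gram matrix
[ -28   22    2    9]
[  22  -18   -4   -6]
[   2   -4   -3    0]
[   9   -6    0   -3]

step 0: pivot -28 → sign −
step 1: pivot -5/7 → sign −
step 2: pivot 27/5 → sign +
step 3: pivot -1/6 → sign −
signature = (1, 3, 0)

Answer: (1, 3, 0)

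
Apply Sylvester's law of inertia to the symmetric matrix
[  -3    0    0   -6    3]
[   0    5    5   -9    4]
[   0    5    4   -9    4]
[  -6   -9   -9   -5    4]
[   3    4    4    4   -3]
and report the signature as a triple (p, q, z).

step 0: pivot -3 → sign −
step 1: pivot 5 → sign +
step 2: pivot -1 → sign −
step 3: pivot -46/5 → sign −
step 4: pivot -6/23 → sign −
signature = (1, 4, 0)

Answer: (1, 4, 0)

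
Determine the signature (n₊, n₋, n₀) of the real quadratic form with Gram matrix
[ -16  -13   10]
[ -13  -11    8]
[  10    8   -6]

step 0: pivot -16 → sign −
step 1: pivot -7/16 → sign −
step 2: pivot 2/7 → sign +
signature = (1, 2, 0)

Answer: (1, 2, 0)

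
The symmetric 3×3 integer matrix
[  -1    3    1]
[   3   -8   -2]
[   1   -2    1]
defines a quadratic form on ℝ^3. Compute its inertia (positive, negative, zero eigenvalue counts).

Answer: (2, 1, 0)

Derivation:
step 0: pivot -1 → sign −
step 1: pivot 1 → sign +
step 2: pivot 1 → sign +
signature = (2, 1, 0)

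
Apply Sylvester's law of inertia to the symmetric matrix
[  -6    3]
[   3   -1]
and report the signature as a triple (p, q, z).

Answer: (1, 1, 0)

Derivation:
step 0: pivot -6 → sign −
step 1: pivot 1/2 → sign +
signature = (1, 1, 0)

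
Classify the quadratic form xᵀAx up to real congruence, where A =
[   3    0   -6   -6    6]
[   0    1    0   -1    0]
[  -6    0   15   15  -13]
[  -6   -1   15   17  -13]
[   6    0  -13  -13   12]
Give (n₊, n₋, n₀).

Answer: (4, 1, 0)

Derivation:
step 0: pivot 3 → sign +
step 1: pivot 1 → sign +
step 2: pivot 3 → sign +
step 3: pivot 1 → sign +
step 4: pivot -1/3 → sign −
signature = (4, 1, 0)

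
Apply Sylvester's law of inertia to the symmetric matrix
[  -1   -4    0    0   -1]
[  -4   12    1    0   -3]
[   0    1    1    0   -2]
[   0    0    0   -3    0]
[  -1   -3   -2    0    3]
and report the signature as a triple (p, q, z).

step 0: pivot -1 → sign −
step 1: pivot 28 → sign +
step 2: pivot 27/28 → sign +
step 3: pivot -3 → sign −
step 4: pivot -1/3 → sign −
signature = (2, 3, 0)

Answer: (2, 3, 0)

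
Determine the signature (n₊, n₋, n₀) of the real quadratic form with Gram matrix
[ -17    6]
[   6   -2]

Answer: (1, 1, 0)

Derivation:
step 0: pivot -17 → sign −
step 1: pivot 2/17 → sign +
signature = (1, 1, 0)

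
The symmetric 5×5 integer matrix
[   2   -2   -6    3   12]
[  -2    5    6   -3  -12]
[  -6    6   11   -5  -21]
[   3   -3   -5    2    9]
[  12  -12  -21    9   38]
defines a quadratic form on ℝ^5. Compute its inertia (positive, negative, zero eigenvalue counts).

Answer: (2, 3, 0)

Derivation:
step 0: pivot 2 → sign +
step 1: pivot 3 → sign +
step 2: pivot -7 → sign −
step 3: pivot -3/14 → sign −
step 4: pivot -1 → sign −
signature = (2, 3, 0)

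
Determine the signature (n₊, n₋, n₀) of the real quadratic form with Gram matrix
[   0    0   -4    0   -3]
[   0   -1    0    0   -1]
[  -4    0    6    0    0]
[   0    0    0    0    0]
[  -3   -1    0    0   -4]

Answer: (2, 2, 1)

Derivation:
step 0: pivot -1 → sign −
step 1: pivot 6 → sign +
step 2: pivot -8/3 → sign −
step 3: pivot 3/8 → sign +
step 4: row/col 4 already zero → sign 0
signature = (2, 2, 1)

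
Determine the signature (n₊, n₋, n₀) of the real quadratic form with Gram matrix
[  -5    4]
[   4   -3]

Answer: (1, 1, 0)

Derivation:
step 0: pivot -5 → sign −
step 1: pivot 1/5 → sign +
signature = (1, 1, 0)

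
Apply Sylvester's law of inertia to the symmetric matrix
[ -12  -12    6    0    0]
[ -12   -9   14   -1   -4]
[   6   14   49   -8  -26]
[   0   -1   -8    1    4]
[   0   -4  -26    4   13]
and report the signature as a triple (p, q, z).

step 0: pivot -12 → sign −
step 1: pivot 3 → sign +
step 2: pivot 92/3 → sign +
step 3: pivot -6/23 → sign −
step 4: row/col 4 already zero → sign 0
signature = (2, 2, 1)

Answer: (2, 2, 1)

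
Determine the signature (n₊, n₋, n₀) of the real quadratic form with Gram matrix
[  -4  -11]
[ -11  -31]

step 0: pivot -4 → sign −
step 1: pivot -3/4 → sign −
signature = (0, 2, 0)

Answer: (0, 2, 0)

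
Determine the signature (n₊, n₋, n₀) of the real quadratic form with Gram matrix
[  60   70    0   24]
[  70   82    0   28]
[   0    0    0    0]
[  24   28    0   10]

step 0: pivot 60 → sign +
step 1: pivot 1/3 → sign +
step 2: pivot 2/5 → sign +
step 3: row/col 3 already zero → sign 0
signature = (3, 0, 1)

Answer: (3, 0, 1)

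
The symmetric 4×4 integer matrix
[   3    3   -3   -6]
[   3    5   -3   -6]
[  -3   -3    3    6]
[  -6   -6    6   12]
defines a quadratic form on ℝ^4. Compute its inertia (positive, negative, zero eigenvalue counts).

step 0: pivot 3 → sign +
step 1: pivot 2 → sign +
step 2: row/col 2 already zero → sign 0
step 3: row/col 3 already zero → sign 0
signature = (2, 0, 2)

Answer: (2, 0, 2)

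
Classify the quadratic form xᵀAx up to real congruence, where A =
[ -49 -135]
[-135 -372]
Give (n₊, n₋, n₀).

Answer: (0, 2, 0)

Derivation:
step 0: pivot -49 → sign −
step 1: pivot -3/49 → sign −
signature = (0, 2, 0)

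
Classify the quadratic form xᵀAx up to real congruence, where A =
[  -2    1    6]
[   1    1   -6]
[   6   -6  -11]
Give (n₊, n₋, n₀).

step 0: pivot -2 → sign −
step 1: pivot 3/2 → sign +
step 2: pivot 1 → sign +
signature = (2, 1, 0)

Answer: (2, 1, 0)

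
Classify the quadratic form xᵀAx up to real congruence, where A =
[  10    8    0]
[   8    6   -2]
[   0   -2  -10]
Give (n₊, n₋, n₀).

Answer: (1, 1, 1)

Derivation:
step 0: pivot 10 → sign +
step 1: pivot -2/5 → sign −
step 2: row/col 2 already zero → sign 0
signature = (1, 1, 1)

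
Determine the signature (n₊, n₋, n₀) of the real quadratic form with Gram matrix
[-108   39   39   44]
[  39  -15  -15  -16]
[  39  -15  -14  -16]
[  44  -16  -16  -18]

step 0: pivot -108 → sign −
step 1: pivot -11/12 → sign −
step 2: pivot 1 → sign +
step 3: pivot -2/33 → sign −
signature = (1, 3, 0)

Answer: (1, 3, 0)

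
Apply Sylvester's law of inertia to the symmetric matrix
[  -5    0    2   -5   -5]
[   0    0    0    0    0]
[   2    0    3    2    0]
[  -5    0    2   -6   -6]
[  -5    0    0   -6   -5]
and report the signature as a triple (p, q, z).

step 0: pivot -5 → sign −
step 1: pivot 19/5 → sign +
step 2: pivot -1 → sign −
step 3: pivot -1/19 → sign −
step 4: row/col 4 already zero → sign 0
signature = (1, 3, 1)

Answer: (1, 3, 1)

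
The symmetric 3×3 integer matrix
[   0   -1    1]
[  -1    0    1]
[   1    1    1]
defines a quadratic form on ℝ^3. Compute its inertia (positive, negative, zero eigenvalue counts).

Answer: (2, 1, 0)

Derivation:
step 0: pivot -2 → sign −
step 1: pivot 1/2 → sign +
step 2: pivot 3 → sign +
signature = (2, 1, 0)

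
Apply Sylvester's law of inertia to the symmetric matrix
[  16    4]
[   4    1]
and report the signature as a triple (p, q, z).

step 0: pivot 16 → sign +
step 1: row/col 1 already zero → sign 0
signature = (1, 0, 1)

Answer: (1, 0, 1)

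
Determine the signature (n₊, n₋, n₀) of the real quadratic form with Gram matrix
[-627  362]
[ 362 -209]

step 0: pivot -627 → sign −
step 1: pivot 1/627 → sign +
signature = (1, 1, 0)

Answer: (1, 1, 0)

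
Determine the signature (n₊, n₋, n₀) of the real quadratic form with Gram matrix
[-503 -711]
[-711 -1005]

step 0: pivot -503 → sign −
step 1: pivot 6/503 → sign +
signature = (1, 1, 0)

Answer: (1, 1, 0)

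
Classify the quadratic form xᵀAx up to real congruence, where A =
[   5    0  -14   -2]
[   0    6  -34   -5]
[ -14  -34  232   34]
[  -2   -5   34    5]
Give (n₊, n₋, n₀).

Answer: (3, 0, 1)

Derivation:
step 0: pivot 5 → sign +
step 1: pivot 6 → sign +
step 2: pivot 2/15 → sign +
step 3: row/col 3 already zero → sign 0
signature = (3, 0, 1)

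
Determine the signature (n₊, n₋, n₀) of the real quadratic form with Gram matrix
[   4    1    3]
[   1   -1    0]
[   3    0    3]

step 0: pivot 4 → sign +
step 1: pivot -5/4 → sign −
step 2: pivot 6/5 → sign +
signature = (2, 1, 0)

Answer: (2, 1, 0)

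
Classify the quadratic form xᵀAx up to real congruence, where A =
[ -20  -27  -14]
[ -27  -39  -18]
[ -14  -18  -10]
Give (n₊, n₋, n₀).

Answer: (1, 2, 0)

Derivation:
step 0: pivot -20 → sign −
step 1: pivot -51/20 → sign −
step 2: pivot 2/17 → sign +
signature = (1, 2, 0)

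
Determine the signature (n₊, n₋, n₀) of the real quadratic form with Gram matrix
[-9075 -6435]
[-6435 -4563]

Answer: (0, 1, 1)

Derivation:
step 0: pivot -9075 → sign −
step 1: row/col 1 already zero → sign 0
signature = (0, 1, 1)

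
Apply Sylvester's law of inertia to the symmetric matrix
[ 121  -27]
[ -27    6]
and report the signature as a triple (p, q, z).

step 0: pivot 121 → sign +
step 1: pivot -3/121 → sign −
signature = (1, 1, 0)

Answer: (1, 1, 0)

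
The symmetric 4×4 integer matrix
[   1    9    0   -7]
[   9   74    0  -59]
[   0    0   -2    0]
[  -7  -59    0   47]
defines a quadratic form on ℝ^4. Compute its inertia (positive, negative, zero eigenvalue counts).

step 0: pivot 1 → sign +
step 1: pivot -7 → sign −
step 2: pivot -2 → sign −
step 3: pivot 2/7 → sign +
signature = (2, 2, 0)

Answer: (2, 2, 0)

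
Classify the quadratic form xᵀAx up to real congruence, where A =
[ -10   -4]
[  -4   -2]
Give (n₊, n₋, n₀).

Answer: (0, 2, 0)

Derivation:
step 0: pivot -10 → sign −
step 1: pivot -2/5 → sign −
signature = (0, 2, 0)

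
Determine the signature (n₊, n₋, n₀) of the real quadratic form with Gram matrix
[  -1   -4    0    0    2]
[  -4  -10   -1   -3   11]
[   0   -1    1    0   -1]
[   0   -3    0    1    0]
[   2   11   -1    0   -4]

step 0: pivot -1 → sign −
step 1: pivot 6 → sign +
step 2: pivot 5/6 → sign +
step 3: pivot -4/5 → sign −
step 4: row/col 4 already zero → sign 0
signature = (2, 2, 1)

Answer: (2, 2, 1)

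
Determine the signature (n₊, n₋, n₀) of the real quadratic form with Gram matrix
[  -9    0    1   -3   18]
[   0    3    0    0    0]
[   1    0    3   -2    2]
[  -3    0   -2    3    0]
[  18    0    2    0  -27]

Answer: (3, 2, 0)

Derivation:
step 0: pivot -9 → sign −
step 1: pivot 3 → sign +
step 2: pivot 28/9 → sign +
step 3: pivot 9/4 → sign +
step 4: pivot -1/7 → sign −
signature = (3, 2, 0)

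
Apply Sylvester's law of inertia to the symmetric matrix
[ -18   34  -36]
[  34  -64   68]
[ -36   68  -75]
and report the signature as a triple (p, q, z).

Answer: (1, 2, 0)

Derivation:
step 0: pivot -18 → sign −
step 1: pivot 2/9 → sign +
step 2: pivot -3 → sign −
signature = (1, 2, 0)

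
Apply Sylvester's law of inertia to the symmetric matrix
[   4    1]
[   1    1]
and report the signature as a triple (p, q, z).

step 0: pivot 4 → sign +
step 1: pivot 3/4 → sign +
signature = (2, 0, 0)

Answer: (2, 0, 0)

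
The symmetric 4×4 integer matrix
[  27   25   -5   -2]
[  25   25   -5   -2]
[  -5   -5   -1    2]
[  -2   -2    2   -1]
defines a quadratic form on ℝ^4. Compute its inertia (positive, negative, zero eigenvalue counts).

step 0: pivot 27 → sign +
step 1: pivot 50/27 → sign +
step 2: pivot -2 → sign −
step 3: pivot 3/25 → sign +
signature = (3, 1, 0)

Answer: (3, 1, 0)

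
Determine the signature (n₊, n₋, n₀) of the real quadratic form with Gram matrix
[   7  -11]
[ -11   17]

Answer: (1, 1, 0)

Derivation:
step 0: pivot 7 → sign +
step 1: pivot -2/7 → sign −
signature = (1, 1, 0)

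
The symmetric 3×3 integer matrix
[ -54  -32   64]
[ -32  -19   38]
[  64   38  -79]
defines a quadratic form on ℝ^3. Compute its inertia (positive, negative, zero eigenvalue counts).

step 0: pivot -54 → sign −
step 1: pivot -1/27 → sign −
step 2: pivot -3 → sign −
signature = (0, 3, 0)

Answer: (0, 3, 0)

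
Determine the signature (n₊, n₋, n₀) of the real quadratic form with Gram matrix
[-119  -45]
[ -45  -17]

Answer: (1, 1, 0)

Derivation:
step 0: pivot -119 → sign −
step 1: pivot 2/119 → sign +
signature = (1, 1, 0)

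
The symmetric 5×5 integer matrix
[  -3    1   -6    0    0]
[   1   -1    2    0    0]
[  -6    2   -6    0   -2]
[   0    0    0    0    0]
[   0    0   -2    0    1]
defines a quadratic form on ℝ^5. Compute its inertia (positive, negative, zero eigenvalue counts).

step 0: pivot -3 → sign −
step 1: pivot -2/3 → sign −
step 2: pivot 6 → sign +
step 3: pivot 1/3 → sign +
step 4: row/col 4 already zero → sign 0
signature = (2, 2, 1)

Answer: (2, 2, 1)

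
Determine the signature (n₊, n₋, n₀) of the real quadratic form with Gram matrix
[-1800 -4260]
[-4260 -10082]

step 0: pivot -1800 → sign −
step 1: row/col 1 already zero → sign 0
signature = (0, 1, 1)

Answer: (0, 1, 1)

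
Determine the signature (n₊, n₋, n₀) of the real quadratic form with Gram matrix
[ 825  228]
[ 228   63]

Answer: (1, 1, 0)

Derivation:
step 0: pivot 825 → sign +
step 1: pivot -3/275 → sign −
signature = (1, 1, 0)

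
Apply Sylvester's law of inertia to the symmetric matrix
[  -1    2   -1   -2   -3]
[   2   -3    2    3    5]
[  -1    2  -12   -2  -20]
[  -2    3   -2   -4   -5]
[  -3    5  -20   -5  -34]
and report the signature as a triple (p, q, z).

Answer: (2, 3, 0)

Derivation:
step 0: pivot -1 → sign −
step 1: pivot 1 → sign +
step 2: pivot -11 → sign −
step 3: pivot -1 → sign −
step 4: pivot 3/11 → sign +
signature = (2, 3, 0)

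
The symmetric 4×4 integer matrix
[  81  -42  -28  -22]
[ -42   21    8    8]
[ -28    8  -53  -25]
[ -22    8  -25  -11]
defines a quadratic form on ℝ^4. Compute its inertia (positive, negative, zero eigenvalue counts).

step 0: pivot 81 → sign +
step 1: pivot -7/9 → sign −
step 2: pivot -169/21 → sign −
step 3: pivot -2/169 → sign −
signature = (1, 3, 0)

Answer: (1, 3, 0)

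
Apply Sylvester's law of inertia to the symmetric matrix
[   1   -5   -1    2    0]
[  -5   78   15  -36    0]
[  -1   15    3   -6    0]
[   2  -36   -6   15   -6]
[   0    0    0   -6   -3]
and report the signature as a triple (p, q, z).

step 0: pivot 1 → sign +
step 1: pivot 53 → sign +
step 2: pivot 6/53 → sign +
step 3: pivot -9 → sign −
step 4: pivot 1 → sign +
signature = (4, 1, 0)

Answer: (4, 1, 0)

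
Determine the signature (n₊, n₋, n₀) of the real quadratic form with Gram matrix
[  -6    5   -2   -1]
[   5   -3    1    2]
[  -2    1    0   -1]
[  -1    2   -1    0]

step 0: pivot -6 → sign −
step 1: pivot 7/6 → sign +
step 2: pivot 2/7 → sign +
step 3: pivot -1 → sign −
signature = (2, 2, 0)

Answer: (2, 2, 0)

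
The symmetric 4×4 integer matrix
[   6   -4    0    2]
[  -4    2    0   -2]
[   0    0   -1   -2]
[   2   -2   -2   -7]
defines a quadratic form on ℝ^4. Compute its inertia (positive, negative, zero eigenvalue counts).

Answer: (1, 3, 0)

Derivation:
step 0: pivot 6 → sign +
step 1: pivot -2/3 → sign −
step 2: pivot -1 → sign −
step 3: pivot -3 → sign −
signature = (1, 3, 0)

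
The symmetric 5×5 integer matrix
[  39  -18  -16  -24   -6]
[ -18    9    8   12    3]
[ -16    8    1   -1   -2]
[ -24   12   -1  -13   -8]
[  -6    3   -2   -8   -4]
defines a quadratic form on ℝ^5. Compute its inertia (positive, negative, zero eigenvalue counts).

Answer: (2, 3, 0)

Derivation:
step 0: pivot 39 → sign +
step 1: pivot 9/13 → sign +
step 2: pivot -55/9 → sign −
step 3: pivot -74/11 → sign −
step 4: pivot -3/185 → sign −
signature = (2, 3, 0)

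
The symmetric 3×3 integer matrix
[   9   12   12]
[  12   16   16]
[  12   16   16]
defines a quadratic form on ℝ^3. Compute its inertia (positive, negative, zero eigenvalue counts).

step 0: pivot 9 → sign +
step 1: row/col 1 already zero → sign 0
step 2: row/col 2 already zero → sign 0
signature = (1, 0, 2)

Answer: (1, 0, 2)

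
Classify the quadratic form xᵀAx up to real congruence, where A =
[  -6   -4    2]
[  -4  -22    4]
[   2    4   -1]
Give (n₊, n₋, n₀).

step 0: pivot -6 → sign −
step 1: pivot -58/3 → sign −
step 2: pivot 1/29 → sign +
signature = (1, 2, 0)

Answer: (1, 2, 0)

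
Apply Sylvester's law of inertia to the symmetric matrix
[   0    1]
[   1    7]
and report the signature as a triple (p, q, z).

step 0: pivot 7 → sign +
step 1: pivot -1/7 → sign −
signature = (1, 1, 0)

Answer: (1, 1, 0)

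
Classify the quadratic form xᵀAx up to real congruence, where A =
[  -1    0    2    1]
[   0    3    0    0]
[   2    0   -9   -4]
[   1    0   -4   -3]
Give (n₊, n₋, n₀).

step 0: pivot -1 → sign −
step 1: pivot 3 → sign +
step 2: pivot -5 → sign −
step 3: pivot -6/5 → sign −
signature = (1, 3, 0)

Answer: (1, 3, 0)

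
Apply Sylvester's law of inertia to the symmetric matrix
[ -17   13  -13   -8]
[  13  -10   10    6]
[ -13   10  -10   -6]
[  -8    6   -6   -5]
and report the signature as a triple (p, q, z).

step 0: pivot -17 → sign −
step 1: pivot -1/17 → sign −
step 2: pivot -1 → sign −
step 3: row/col 3 already zero → sign 0
signature = (0, 3, 1)

Answer: (0, 3, 1)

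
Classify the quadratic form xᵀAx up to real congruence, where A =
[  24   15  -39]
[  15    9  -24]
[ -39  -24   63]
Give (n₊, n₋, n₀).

step 0: pivot 24 → sign +
step 1: pivot -3/8 → sign −
step 2: row/col 2 already zero → sign 0
signature = (1, 1, 1)

Answer: (1, 1, 1)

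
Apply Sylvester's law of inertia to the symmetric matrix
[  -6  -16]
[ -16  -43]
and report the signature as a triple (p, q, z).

step 0: pivot -6 → sign −
step 1: pivot -1/3 → sign −
signature = (0, 2, 0)

Answer: (0, 2, 0)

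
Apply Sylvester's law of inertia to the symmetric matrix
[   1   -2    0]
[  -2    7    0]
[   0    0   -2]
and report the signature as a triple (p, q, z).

Answer: (2, 1, 0)

Derivation:
step 0: pivot 1 → sign +
step 1: pivot 3 → sign +
step 2: pivot -2 → sign −
signature = (2, 1, 0)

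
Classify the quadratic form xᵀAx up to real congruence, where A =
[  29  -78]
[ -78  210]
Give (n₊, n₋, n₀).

Answer: (2, 0, 0)

Derivation:
step 0: pivot 29 → sign +
step 1: pivot 6/29 → sign +
signature = (2, 0, 0)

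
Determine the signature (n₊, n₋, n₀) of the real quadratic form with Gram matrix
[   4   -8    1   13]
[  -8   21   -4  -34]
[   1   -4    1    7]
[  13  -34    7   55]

step 0: pivot 4 → sign +
step 1: pivot 5 → sign +
step 2: pivot -1/20 → sign −
step 3: pivot 6 → sign +
signature = (3, 1, 0)

Answer: (3, 1, 0)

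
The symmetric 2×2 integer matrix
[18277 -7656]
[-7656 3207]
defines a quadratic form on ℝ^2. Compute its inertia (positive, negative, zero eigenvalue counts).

Answer: (2, 0, 0)

Derivation:
step 0: pivot 18277 → sign +
step 1: pivot 3/18277 → sign +
signature = (2, 0, 0)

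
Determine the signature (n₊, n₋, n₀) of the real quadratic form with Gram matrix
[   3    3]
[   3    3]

Answer: (1, 0, 1)

Derivation:
step 0: pivot 3 → sign +
step 1: row/col 1 already zero → sign 0
signature = (1, 0, 1)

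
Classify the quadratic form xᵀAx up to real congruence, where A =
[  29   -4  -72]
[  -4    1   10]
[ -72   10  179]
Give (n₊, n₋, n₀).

step 0: pivot 29 → sign +
step 1: pivot 13/29 → sign +
step 2: pivot 3/13 → sign +
signature = (3, 0, 0)

Answer: (3, 0, 0)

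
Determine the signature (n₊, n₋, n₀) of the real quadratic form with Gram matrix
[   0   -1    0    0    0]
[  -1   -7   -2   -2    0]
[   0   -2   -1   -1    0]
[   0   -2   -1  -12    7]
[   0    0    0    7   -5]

step 0: pivot -7 → sign −
step 1: pivot 1/7 → sign +
step 2: pivot -1 → sign −
step 3: pivot -11 → sign −
step 4: pivot -6/11 → sign −
signature = (1, 4, 0)

Answer: (1, 4, 0)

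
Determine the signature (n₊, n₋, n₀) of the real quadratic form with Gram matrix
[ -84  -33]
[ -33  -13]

step 0: pivot -84 → sign −
step 1: pivot -1/28 → sign −
signature = (0, 2, 0)

Answer: (0, 2, 0)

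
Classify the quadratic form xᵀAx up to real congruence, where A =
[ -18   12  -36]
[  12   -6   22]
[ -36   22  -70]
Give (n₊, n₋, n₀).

step 0: pivot -18 → sign −
step 1: pivot 2 → sign +
step 2: row/col 2 already zero → sign 0
signature = (1, 1, 1)

Answer: (1, 1, 1)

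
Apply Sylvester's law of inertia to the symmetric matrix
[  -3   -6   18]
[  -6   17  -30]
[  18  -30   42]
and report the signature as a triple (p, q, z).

Answer: (1, 2, 0)

Derivation:
step 0: pivot -3 → sign −
step 1: pivot 29 → sign +
step 2: pivot -6/29 → sign −
signature = (1, 2, 0)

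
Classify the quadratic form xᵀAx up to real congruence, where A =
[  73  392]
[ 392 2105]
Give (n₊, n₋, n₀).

Answer: (2, 0, 0)

Derivation:
step 0: pivot 73 → sign +
step 1: pivot 1/73 → sign +
signature = (2, 0, 0)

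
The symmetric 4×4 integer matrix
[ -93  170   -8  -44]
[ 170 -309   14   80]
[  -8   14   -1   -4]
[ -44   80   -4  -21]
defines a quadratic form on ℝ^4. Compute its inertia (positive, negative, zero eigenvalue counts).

Answer: (1, 3, 0)

Derivation:
step 0: pivot -93 → sign −
step 1: pivot 163/93 → sign +
step 2: pivot -87/163 → sign −
step 3: pivot -1/29 → sign −
signature = (1, 3, 0)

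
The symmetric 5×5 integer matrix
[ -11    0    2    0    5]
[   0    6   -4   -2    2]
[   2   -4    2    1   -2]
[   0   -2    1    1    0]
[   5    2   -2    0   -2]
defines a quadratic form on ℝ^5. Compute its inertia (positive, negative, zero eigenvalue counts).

Answer: (2, 3, 0)

Derivation:
step 0: pivot -11 → sign −
step 1: pivot 6 → sign +
step 2: pivot -10/33 → sign −
step 3: pivot 7/10 → sign +
step 4: pivot -3/7 → sign −
signature = (2, 3, 0)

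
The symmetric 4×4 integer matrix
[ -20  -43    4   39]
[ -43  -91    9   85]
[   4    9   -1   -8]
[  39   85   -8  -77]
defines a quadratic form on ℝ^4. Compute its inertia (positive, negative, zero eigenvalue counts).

step 0: pivot -20 → sign −
step 1: pivot 29/20 → sign +
step 2: pivot -9/29 → sign −
step 3: pivot -1 → sign −
signature = (1, 3, 0)

Answer: (1, 3, 0)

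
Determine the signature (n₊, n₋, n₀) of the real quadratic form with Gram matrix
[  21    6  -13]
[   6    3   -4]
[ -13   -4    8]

Answer: (2, 1, 0)

Derivation:
step 0: pivot 21 → sign +
step 1: pivot 9/7 → sign +
step 2: pivot -1/9 → sign −
signature = (2, 1, 0)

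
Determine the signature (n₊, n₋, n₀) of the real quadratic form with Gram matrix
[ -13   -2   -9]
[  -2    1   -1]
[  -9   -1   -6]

step 0: pivot -13 → sign −
step 1: pivot 17/13 → sign +
step 2: pivot 2/17 → sign +
signature = (2, 1, 0)

Answer: (2, 1, 0)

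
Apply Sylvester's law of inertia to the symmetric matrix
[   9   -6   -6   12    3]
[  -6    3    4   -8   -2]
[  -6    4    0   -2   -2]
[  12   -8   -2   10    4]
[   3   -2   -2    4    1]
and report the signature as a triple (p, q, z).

step 0: pivot 9 → sign +
step 1: pivot -1 → sign −
step 2: pivot -4 → sign −
step 3: pivot 3 → sign +
step 4: row/col 4 already zero → sign 0
signature = (2, 2, 1)

Answer: (2, 2, 1)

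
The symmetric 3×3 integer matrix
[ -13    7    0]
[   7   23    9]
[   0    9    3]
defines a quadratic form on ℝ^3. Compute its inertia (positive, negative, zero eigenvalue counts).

step 0: pivot -13 → sign −
step 1: pivot 348/13 → sign +
step 2: pivot -3/116 → sign −
signature = (1, 2, 0)

Answer: (1, 2, 0)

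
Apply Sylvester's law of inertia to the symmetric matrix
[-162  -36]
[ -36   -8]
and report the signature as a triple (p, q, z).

step 0: pivot -162 → sign −
step 1: row/col 1 already zero → sign 0
signature = (0, 1, 1)

Answer: (0, 1, 1)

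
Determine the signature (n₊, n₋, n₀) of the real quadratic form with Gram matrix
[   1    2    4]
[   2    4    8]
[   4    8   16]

Answer: (1, 0, 2)

Derivation:
step 0: pivot 1 → sign +
step 1: row/col 1 already zero → sign 0
step 2: row/col 2 already zero → sign 0
signature = (1, 0, 2)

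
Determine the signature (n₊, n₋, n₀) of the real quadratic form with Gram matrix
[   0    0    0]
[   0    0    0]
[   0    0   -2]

Answer: (0, 1, 2)

Derivation:
step 0: pivot -2 → sign −
step 1: row/col 1 already zero → sign 0
step 2: row/col 2 already zero → sign 0
signature = (0, 1, 2)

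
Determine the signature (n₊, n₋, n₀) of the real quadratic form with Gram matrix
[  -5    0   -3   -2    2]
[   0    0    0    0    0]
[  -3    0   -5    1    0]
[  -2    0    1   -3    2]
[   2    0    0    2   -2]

step 0: pivot -5 → sign −
step 1: pivot -16/5 → sign −
step 2: pivot -11/16 → sign −
step 3: pivot -6/11 → sign −
step 4: row/col 4 already zero → sign 0
signature = (0, 4, 1)

Answer: (0, 4, 1)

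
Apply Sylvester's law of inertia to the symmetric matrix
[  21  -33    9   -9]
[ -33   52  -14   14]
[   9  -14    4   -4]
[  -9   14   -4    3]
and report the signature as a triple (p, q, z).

step 0: pivot 21 → sign +
step 1: pivot 1/7 → sign +
step 2: pivot -1 → sign −
step 3: row/col 3 already zero → sign 0
signature = (2, 1, 1)

Answer: (2, 1, 1)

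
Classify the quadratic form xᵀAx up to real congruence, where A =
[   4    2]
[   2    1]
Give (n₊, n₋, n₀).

Answer: (1, 0, 1)

Derivation:
step 0: pivot 4 → sign +
step 1: row/col 1 already zero → sign 0
signature = (1, 0, 1)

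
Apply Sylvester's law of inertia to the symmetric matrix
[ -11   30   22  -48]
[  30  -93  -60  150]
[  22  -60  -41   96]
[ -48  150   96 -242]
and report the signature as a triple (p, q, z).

Answer: (2, 2, 0)

Derivation:
step 0: pivot -11 → sign −
step 1: pivot -123/11 → sign −
step 2: pivot 3 → sign +
step 3: pivot 2/41 → sign +
signature = (2, 2, 0)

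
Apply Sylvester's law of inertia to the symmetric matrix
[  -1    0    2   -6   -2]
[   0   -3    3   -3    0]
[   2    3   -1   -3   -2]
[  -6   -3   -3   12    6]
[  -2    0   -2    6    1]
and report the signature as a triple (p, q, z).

step 0: pivot -1 → sign −
step 1: pivot -3 → sign −
step 2: pivot 6 → sign +
step 3: pivot -3 → sign −
step 4: pivot -1 → sign −
signature = (1, 4, 0)

Answer: (1, 4, 0)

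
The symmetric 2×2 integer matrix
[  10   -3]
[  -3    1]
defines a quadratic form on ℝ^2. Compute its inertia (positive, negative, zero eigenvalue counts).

Answer: (2, 0, 0)

Derivation:
step 0: pivot 10 → sign +
step 1: pivot 1/10 → sign +
signature = (2, 0, 0)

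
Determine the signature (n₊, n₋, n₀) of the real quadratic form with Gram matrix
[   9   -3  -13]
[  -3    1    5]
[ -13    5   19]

step 0: pivot 9 → sign +
step 1: pivot 2/9 → sign +
step 2: pivot -2 → sign −
signature = (2, 1, 0)

Answer: (2, 1, 0)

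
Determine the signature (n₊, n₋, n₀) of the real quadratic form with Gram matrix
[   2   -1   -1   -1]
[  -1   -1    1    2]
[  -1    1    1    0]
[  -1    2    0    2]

step 0: pivot 2 → sign +
step 1: pivot -3/2 → sign −
step 2: pivot 2/3 → sign +
step 3: pivot 3 → sign +
signature = (3, 1, 0)

Answer: (3, 1, 0)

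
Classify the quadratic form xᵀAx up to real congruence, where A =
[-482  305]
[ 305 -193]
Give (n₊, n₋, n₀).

step 0: pivot -482 → sign −
step 1: pivot -1/482 → sign −
signature = (0, 2, 0)

Answer: (0, 2, 0)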